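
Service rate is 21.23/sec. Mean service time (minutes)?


Mean service time = 1/μ = 1/21.23 second = 0.04710 second
In minutes: 0.04710 × 0.0166667 = 0.0007851 min

Final: 0.0007851 min


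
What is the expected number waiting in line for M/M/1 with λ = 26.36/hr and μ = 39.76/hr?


ρ = 26.36/39.76 = 0.6630
Lq = ρ²/(1−ρ) = 0.4395/0.3370 = 1.3042

Final: 1.3042


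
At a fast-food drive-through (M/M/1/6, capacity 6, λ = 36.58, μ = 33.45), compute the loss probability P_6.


ρ = λ/μ = 36.58/33.45 = 1.0936
P_K = (1−ρ)ρ^K/(1−ρ^(K+1)) = (-0.09357·1.710352)/(1 − 1.870394)
= -0.160042/-0.870394 = 0.183873

Final: 0.183873


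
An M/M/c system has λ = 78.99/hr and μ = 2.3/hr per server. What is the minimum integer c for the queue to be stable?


Stability requires cμ > λ ⇔ c > λ/μ.
λ/μ = 78.99/2.3 = 34.3435
Minimum integer c = ⌊34.3435⌋ + 1 = 35
Check: 35·2.3 = 80.50 > 78.99, while 34·2.3 = 78.20 ≤ 78.99

Final: 35 servers


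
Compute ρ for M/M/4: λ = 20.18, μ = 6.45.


ρ = λ/(cμ) = 20.18/(4·6.45) = 20.18/25.80 = 0.7822

Final: 0.7822


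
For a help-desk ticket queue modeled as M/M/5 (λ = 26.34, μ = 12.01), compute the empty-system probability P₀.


a = λ/μ = 26.34/12.01 = 2.1932; ρ = a/c = 0.4386
Σ_{k=0}^{4} a^k/k! (terms k=0..4) = 1.00000 + 2.19317 + 2.40500 + 1.75819 + 0.96401 = 8.32038
Tail: a^5/(5!(1−ρ)) = 50.74156/(120·0.5614) = 0.75325
P₀ = 1/(8.32038 + 0.75325) = 1/9.07362 = 0.110210

Final: 0.110210


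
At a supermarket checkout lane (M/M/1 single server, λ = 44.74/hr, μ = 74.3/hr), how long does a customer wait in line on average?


ρ = 44.74/74.3 = 0.6022
Wq = ρ/(μ−λ) = 0.6022/(74.3 − 44.74) = 0.6022/29.56 = 0.02037 hr

Final: 0.02037 hr


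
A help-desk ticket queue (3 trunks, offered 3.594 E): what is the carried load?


B(3,3.594) = 0.411780 (Erlang-B)
Carried load = a(1 − B) = 3.594·(1 − 0.411780) = 3.594·0.588220 = 2.1141 E

Final: 2.1141 Erlangs


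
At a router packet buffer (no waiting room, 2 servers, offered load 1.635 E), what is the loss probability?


B(c,a) = (a^c/c!) / Σ_{k=0}^{c} a^k/k!
a^2/2! = 1.336612
Σ terms (k=0..2): 1.00000 + 1.63500 + 1.33661 = 3.971612
B = 1.336612/3.971612 = 0.336542

Final: 0.336542


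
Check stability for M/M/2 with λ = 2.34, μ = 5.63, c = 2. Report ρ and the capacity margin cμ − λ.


Total capacity cμ = 2·5.63 = 11.26/hr
ρ = λ/(cμ) = 2.34/11.26 = 0.2078
Stable ⇔ ρ < 1: YES
Spare capacity = cμ − λ = 11.26 − 2.34 = 8.92/hr

Final: ρ = 0.2078; stable; margin = 8.92/hr


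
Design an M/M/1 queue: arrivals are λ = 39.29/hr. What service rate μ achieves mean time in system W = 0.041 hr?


W = 1/(μ−λ) ⇒ μ − λ = 1/W = 1/0.041 = 24.3902
μ = λ + 1/W = 39.29 + 24.3902 = 63.6802 per hr

Final: 63.6802 /hr


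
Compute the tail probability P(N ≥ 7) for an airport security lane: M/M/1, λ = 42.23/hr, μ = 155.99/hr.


ρ = 42.23/155.99 = 0.2707
P(N ≥ n) = ρ^n = 0.2707^7 = 0.0001066

Final: 0.0001066


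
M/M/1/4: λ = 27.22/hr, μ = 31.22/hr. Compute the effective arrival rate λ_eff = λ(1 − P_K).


ρ = 0.8719; P_K = (1−ρ)ρ^4/(1−ρ^5) = 0.149214
λ_eff = λ(1 − P_K) = 27.22·(1 − 0.149214) = 27.22·0.850786 = 23.1584 /hr

Final: 23.1584 /hr


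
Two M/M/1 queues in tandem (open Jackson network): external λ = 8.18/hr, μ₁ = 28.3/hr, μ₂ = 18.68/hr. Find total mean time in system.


Each node sees arrival rate λ = 8.18/hr (tandem ⇒ throughput preserved).
W₁ = 1/(μ₁−λ) = 1/(28.3−8.18) = 0.04970 hr
W₂ = 1/(μ₂−λ) = 1/(18.68−8.18) = 0.09524 hr
W_total = W₁ + W₂ = 0.04970 + 0.09524 = 0.14494 hr

Final: 0.14494 hr


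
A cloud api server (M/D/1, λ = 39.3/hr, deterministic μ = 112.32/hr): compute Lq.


ρ = 39.3/112.32 = 0.3499
M/D/1: Lq = ρ²/(2(1−ρ)) = 0.1224/(2·0.6501) = 0.09416

Final: 0.09416


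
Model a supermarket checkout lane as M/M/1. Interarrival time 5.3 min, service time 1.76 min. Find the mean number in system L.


λ = 60/5.3 = 11.3208 /hr
μ = 60/1.76 = 34.0909 /hr
ρ = λ/μ = 11.3208/34.0909 = 0.3321
L = ρ/(1−ρ) = 0.3321/0.6679 = 0.4972

Final: 0.4972


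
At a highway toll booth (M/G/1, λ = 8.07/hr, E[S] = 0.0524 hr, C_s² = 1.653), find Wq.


ρ = λ·E[S] = 8.07·0.0524 = 0.4229
E[S²] = E[S]²(1+C_s²) = 0.0524²·(1+1.653) = 0.007285
Wq = λ·E[S²]/(2(1−ρ)) = 8.07·0.007285/(2·0.5771) = 0.05093 hr

Final: 0.05093 hr


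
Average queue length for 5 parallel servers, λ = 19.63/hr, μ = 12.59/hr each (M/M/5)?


a = λ/μ = 1.5592; ρ = a/5 = 0.3118
P₀ = 0.209897
Lq = P₀·a^c·ρ / (c!·(1−ρ)²) = 0.209897·9.21452·0.3118/(120·0.47357)
= 0.01061

Final: 0.01061


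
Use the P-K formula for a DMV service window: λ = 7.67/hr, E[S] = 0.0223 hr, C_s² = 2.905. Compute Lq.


ρ = λ·E[S] = 7.67·0.0223 = 0.1710
Lq = ρ²(1+C_s²)/(2(1−ρ)) = 0.02926·(1+2.905)/(2·0.8290)
= 0.02926·3.9050/1.6579 = 0.06891

Final: 0.06891


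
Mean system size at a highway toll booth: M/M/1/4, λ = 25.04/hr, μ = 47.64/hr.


ρ = 25.04/47.64 = 0.5256
L = ρ[1 − (K+1)ρ^K + Kρ^(K+1)] / [(1−ρ)(1−ρ^(K+1))]
Numerator: 0.5256·(1 − 5·0.076322 + 4·0.040116) = 0.409371
Denominator: (0.4744)·(0.959884) = 0.455361
L = 0.409371/0.455361 = 0.8990

Final: 0.8990


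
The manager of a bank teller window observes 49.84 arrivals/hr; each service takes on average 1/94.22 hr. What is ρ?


ρ = λ/μ = 49.84/94.22 = 0.5290

Final: 0.5290


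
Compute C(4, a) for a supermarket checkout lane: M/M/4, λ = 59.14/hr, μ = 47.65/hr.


a = λ/μ = 1.2411; ρ = a/4 = 0.3103
P₀ = 0.287908 (from M/M/c formula)
C(c,a) = [a^c/(c!(1−ρ))]·P₀ = [2.37287/(24·0.6897)]·0.287908
= 0.14335·0.287908 = 0.041271

Final: 0.041271


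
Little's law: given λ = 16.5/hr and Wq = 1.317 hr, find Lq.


Lq = λWq = 16.5·1.317 = 21.7305

Final: 21.7305


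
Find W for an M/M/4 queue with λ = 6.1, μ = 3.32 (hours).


a = 1.8373; ρ = 0.4593; P₀ = 0.155344
Lq = P₀·a^c·ρ/(c!(1−ρ)²) = 0.11591
Wq = Lq/λ = 0.11591/6.1 = 0.01900 hr
W = Wq + 1/μ = 0.01900 + 0.30120 = 0.32021 hr

Final: 0.32021 hr


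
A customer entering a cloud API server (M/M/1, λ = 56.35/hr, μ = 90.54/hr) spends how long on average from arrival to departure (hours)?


W = 1/(μ−λ) = 1/(90.54 − 56.35) = 1/34.19 = 0.02925 hr

Final: 0.02925 hr


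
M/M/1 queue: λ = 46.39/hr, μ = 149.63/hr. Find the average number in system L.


ρ = λ/μ = 46.39/149.63 = 0.3100
L = ρ/(1−ρ) = 0.3100/(1 − 0.3100) = 0.3100/0.6900 = 0.4493

Final: 0.4493


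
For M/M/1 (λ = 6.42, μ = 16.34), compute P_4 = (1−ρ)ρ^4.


ρ = 6.42/16.34 = 0.3929
P_n = (1−ρ)·ρ^n = (1 − 0.3929)·0.3929^4 = 0.6071·0.023830 = 0.014467

Final: 0.014467


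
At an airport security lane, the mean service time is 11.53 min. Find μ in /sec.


μ = 1/(service time) in consistent units.
1 second = 0.0166667 min, so μ = 0.0166667/11.53 = 0.001446 per second

Final: 0.001446 /sec


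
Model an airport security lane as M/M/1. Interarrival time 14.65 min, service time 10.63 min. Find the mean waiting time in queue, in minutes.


λ = 60/14.65 = 4.0956 /hr
μ = 60/10.63 = 5.6444 /hr
ρ = λ/μ = 4.0956/5.6444 = 0.7256
Wq = ρ/(μ−λ) = 0.7256/(5.6444−4.0956) = 0.46848 hr
In minutes: 0.46848·60 = 28.109 min

Final: 28.109 min


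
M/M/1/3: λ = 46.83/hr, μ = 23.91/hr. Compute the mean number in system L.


ρ = 46.83/23.91 = 1.9586
L = ρ[1 − (K+1)ρ^K + Kρ^(K+1)] / [(1−ρ)(1−ρ^(K+1))]
Numerator: 1.9586·(1 − 4·7.513352 + 3·14.715612) = 29.561907
Denominator: (-0.9586)·(-13.715612) = 13.147713
L = 29.561907/13.147713 = 2.2484

Final: 2.2484


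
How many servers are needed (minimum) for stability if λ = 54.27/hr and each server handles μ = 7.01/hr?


Stability requires cμ > λ ⇔ c > λ/μ.
λ/μ = 54.27/7.01 = 7.7418
Minimum integer c = ⌊7.7418⌋ + 1 = 8
Check: 8·7.01 = 56.08 > 54.27, while 7·7.01 = 49.07 ≤ 54.27

Final: 8 servers


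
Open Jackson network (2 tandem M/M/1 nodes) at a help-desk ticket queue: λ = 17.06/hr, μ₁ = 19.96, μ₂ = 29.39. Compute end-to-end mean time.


Each node sees arrival rate λ = 17.06/hr (tandem ⇒ throughput preserved).
W₁ = 1/(μ₁−λ) = 1/(19.96−17.06) = 0.34483 hr
W₂ = 1/(μ₂−λ) = 1/(29.39−17.06) = 0.08110 hr
W_total = W₁ + W₂ = 0.34483 + 0.08110 = 0.42593 hr

Final: 0.42593 hr


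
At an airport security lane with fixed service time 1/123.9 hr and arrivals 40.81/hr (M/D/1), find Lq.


ρ = 40.81/123.9 = 0.3294
M/D/1: Lq = ρ²/(2(1−ρ)) = 0.1085/(2·0.6706) = 0.08089

Final: 0.08089


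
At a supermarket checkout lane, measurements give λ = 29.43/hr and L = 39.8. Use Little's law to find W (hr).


W = L/λ = 39.8/29.43 = 1.3524 hr

Final: 1.3524 hr


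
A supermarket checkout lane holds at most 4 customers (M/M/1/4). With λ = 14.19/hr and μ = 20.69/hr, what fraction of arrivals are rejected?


ρ = λ/μ = 14.19/20.69 = 0.6858
P_K = (1−ρ)ρ^K/(1−ρ^(K+1)) = (0.3142·0.221252)/(1 − 0.151743)
= 0.069509/0.848257 = 0.081943

Final: 0.081943


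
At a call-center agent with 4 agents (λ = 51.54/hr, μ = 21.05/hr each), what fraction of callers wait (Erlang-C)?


a = λ/μ = 2.4485; ρ = a/4 = 0.6121
P₀ = 0.078413 (from M/M/c formula)
C(c,a) = [a^c/(c!(1−ρ))]·P₀ = [35.93927/(24·0.3879)]·0.078413
= 3.86059·0.078413 = 0.302723

Final: 0.302723


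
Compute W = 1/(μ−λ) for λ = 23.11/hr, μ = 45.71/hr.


W = 1/(μ−λ) = 1/(45.71 − 23.11) = 1/22.60 = 0.04425 hr

Final: 0.04425 hr


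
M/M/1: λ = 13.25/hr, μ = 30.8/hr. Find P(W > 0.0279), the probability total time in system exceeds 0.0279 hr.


W ~ Exponential(μ−λ) for M/M/1.
μ − λ = 30.8 − 13.25 = 17.5500
P(W > t) = e^{−(μ−λ)t} = e^{−0.4896} = 0.612844

Final: 0.612844


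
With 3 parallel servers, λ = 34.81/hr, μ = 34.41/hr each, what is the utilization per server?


ρ = λ/(cμ) = 34.81/(3·34.41) = 34.81/103.23 = 0.3372

Final: 0.3372


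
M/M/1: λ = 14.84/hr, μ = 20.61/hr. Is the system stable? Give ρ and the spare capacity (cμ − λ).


Total capacity cμ = 1·20.61 = 20.61/hr
ρ = λ/(cμ) = 14.84/20.61 = 0.7200
Stable ⇔ ρ < 1: YES
Spare capacity = cμ − λ = 20.61 − 14.84 = 5.77/hr

Final: ρ = 0.7200; stable; margin = 5.77/hr


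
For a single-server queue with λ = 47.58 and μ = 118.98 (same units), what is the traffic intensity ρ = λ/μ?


ρ = λ/μ = 47.58/118.98 = 0.3999

Final: 0.3999


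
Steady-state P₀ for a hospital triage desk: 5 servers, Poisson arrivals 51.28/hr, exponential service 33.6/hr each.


a = λ/μ = 51.28/33.6 = 1.5262; ρ = a/c = 0.3052
Σ_{k=0}^{4} a^k/k! (terms k=0..4) = 1.00000 + 1.52619 + 1.16463 + 0.59248 + 0.22606 = 4.50936
Tail: a^5/(5!(1−ρ)) = 8.28025/(120·0.6948) = 0.09932
P₀ = 1/(4.50936 + 0.09932) = 1/4.60868 = 0.216982

Final: 0.216982


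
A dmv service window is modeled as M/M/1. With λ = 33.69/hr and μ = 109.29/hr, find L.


ρ = λ/μ = 33.69/109.29 = 0.3083
L = ρ/(1−ρ) = 0.3083/(1 − 0.3083) = 0.3083/0.6917 = 0.4456

Final: 0.4456


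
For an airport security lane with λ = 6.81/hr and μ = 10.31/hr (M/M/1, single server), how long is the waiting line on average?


ρ = 6.81/10.31 = 0.6605
Lq = ρ²/(1−ρ) = 0.4363/0.3395 = 1.2852

Final: 1.2852


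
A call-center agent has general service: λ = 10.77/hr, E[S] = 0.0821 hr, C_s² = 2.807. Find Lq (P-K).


ρ = λ·E[S] = 10.77·0.0821 = 0.8842
Lq = ρ²(1+C_s²)/(2(1−ρ)) = 0.7818·(1+2.807)/(2·0.1158)
= 0.7818·3.8070/0.2316 = 12.85363

Final: 12.85363


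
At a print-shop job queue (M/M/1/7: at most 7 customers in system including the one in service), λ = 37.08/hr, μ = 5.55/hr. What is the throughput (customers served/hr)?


ρ = 6.6811; P_K = (1−ρ)ρ^7/(1−ρ^8) = 0.850324
λ_eff = λ(1 − P_K) = 37.08·(1 − 0.850324) = 37.08·0.149676 = 5.5500 /hr

Final: 5.5500 /hr


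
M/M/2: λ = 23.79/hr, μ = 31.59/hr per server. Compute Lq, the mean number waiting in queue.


a = λ/μ = 0.7531; ρ = a/2 = 0.3765
P₀ = 0.452915
Lq = P₀·a^c·ρ / (c!·(1−ρ)²) = 0.452915·0.56714·0.3765/(2·0.38870)
= 0.12442

Final: 0.12442


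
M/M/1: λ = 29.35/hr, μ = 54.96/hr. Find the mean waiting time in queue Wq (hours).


ρ = 29.35/54.96 = 0.5340
Wq = ρ/(μ−λ) = 0.5340/(54.96 − 29.35) = 0.5340/25.61 = 0.02085 hr

Final: 0.02085 hr


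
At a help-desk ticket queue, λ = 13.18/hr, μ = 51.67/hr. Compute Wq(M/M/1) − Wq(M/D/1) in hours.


ρ = 13.18/51.67 = 0.2551
Wq(M/M/1) = ρ/(μ−λ) = 0.2551/38.49 = 0.006627 hr
Wq(M/D/1) = ρ/(2(μ−λ)) = 0.003314 hr
Savings = 0.006627 − 0.003314 = 0.003314 hr

Final: 0.003314 hr


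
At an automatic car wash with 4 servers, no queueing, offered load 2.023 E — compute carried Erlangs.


B(4,2.023) = 0.097645 (Erlang-B)
Carried load = a(1 − B) = 2.023·(1 − 0.097645) = 2.023·0.902355 = 1.8255 E

Final: 1.8255 Erlangs


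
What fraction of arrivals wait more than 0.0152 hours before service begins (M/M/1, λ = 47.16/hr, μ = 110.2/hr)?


ρ = 47.16/110.2 = 0.4279
P(Wq > t) = ρ·e^{−(μ−λ)t} = 0.4279·e^{−0.9582}
= 0.4279·0.383580 = 0.164153

Final: 0.164153


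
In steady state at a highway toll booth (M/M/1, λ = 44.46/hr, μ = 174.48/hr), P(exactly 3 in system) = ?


ρ = 44.46/174.48 = 0.2548
P_n = (1−ρ)·ρ^n = (1 − 0.2548)·0.2548^3 = 0.7452·0.016545 = 0.012329

Final: 0.012329


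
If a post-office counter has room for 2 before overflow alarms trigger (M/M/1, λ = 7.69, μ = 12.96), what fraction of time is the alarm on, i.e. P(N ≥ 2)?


ρ = 7.69/12.96 = 0.5934
P(N ≥ n) = ρ^n = 0.5934^2 = 0.352081

Final: 0.352081


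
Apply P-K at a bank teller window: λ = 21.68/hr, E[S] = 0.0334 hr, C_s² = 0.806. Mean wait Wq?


ρ = λ·E[S] = 21.68·0.0334 = 0.7241
E[S²] = E[S]²(1+C_s²) = 0.0334²·(1+0.806) = 0.002015
Wq = λ·E[S²]/(2(1−ρ)) = 21.68·0.002015/(2·0.2759) = 0.07916 hr

Final: 0.07916 hr


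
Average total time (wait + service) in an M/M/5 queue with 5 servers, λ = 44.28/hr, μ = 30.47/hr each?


a = 1.4532; ρ = 0.2906; P₀ = 0.233499
Lq = P₀·a^c·ρ/(c!(1−ρ)²) = 0.007285
Wq = Lq/λ = 0.007285/44.28 = 0.0001645 hr
W = Wq + 1/μ = 0.0001645 + 0.03282 = 0.03298 hr

Final: 0.03298 hr


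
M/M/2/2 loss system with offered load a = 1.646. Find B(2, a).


B(c,a) = (a^c/c!) / Σ_{k=0}^{c} a^k/k!
a^2/2! = 1.354658
Σ terms (k=0..2): 1.00000 + 1.64600 + 1.35466 = 4.000658
B = 1.354658/4.000658 = 0.338609

Final: 0.338609


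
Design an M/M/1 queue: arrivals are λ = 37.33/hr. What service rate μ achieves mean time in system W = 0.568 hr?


W = 1/(μ−λ) ⇒ μ − λ = 1/W = 1/0.568 = 1.7606
μ = λ + 1/W = 37.33 + 1.7606 = 39.0906 per hr

Final: 39.0906 /hr


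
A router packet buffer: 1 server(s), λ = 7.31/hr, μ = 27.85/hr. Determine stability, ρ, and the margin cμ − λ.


Total capacity cμ = 1·27.85 = 27.85/hr
ρ = λ/(cμ) = 7.31/27.85 = 0.2625
Stable ⇔ ρ < 1: YES
Spare capacity = cμ − λ = 27.85 − 7.31 = 20.54/hr

Final: ρ = 0.2625; stable; margin = 20.54/hr


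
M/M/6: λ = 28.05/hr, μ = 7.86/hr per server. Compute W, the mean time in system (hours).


a = 3.5687; ρ = 0.5948; P₀ = 0.026901
Lq = P₀·a^c·ρ/(c!(1−ρ)²) = 0.27956
Wq = Lq/λ = 0.27956/28.05 = 0.009967 hr
W = Wq + 1/μ = 0.009967 + 0.12723 = 0.13719 hr

Final: 0.13719 hr


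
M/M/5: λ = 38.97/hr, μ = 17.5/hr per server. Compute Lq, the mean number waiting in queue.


a = λ/μ = 2.2269; ρ = a/5 = 0.4454
P₀ = 0.106449
Lq = P₀·a^c·ρ / (c!·(1−ρ)²) = 0.106449·54.75979·0.4454/(120·0.30761)
= 0.07033

Final: 0.07033


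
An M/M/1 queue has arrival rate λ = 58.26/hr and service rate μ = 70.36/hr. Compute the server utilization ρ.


ρ = λ/μ = 58.26/70.36 = 0.8280

Final: 0.8280


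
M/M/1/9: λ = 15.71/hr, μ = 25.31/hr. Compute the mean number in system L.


ρ = 15.71/25.31 = 0.6207
L = ρ[1 − (K+1)ρ^K + Kρ^(K+1)] / [(1−ρ)(1−ρ^(K+1))]
Numerator: 0.6207·(1 − 10·0.013676 + 9·0.008489) = 0.583237
Denominator: (0.3793)·(0.991511) = 0.376077
L = 0.583237/0.376077 = 1.5508

Final: 1.5508


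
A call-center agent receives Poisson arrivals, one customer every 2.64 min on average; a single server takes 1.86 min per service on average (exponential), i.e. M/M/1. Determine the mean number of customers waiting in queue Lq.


λ = 60/2.64 = 22.7273 /hr
μ = 60/1.86 = 32.2581 /hr
ρ = λ/μ = 22.7273/32.2581 = 0.7045
Lq = ρ²/(1−ρ) = 0.4964/0.2955 = 1.6801

Final: 1.6801


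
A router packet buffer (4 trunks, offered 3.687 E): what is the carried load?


B(4,3.687) = 0.279615 (Erlang-B)
Carried load = a(1 − B) = 3.687·(1 − 0.279615) = 3.687·0.720385 = 2.6561 E

Final: 2.6561 Erlangs


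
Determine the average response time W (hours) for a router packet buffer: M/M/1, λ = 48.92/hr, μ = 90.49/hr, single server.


W = 1/(μ−λ) = 1/(90.49 − 48.92) = 1/41.57 = 0.02406 hr

Final: 0.02406 hr


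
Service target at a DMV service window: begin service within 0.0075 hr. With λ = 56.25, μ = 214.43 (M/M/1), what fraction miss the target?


ρ = 56.25/214.43 = 0.2623
P(Wq > t) = ρ·e^{−(μ−λ)t} = 0.2623·e^{−1.1864}
= 0.2623·0.305334 = 0.080096

Final: 0.080096


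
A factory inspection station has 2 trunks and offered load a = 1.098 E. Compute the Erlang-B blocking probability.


B(c,a) = (a^c/c!) / Σ_{k=0}^{c} a^k/k!
a^2/2! = 0.602802
Σ terms (k=0..2): 1.00000 + 1.09800 + 0.60280 = 2.700802
B = 0.602802/2.700802 = 0.223194

Final: 0.223194


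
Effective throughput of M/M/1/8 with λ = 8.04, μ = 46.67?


ρ = 0.1723; P_K = (1−ρ)ρ^8/(1−ρ^9) = 0.0000006421
λ_eff = λ(1 − P_K) = 8.04·(1 − 0.0000006421) = 8.04·0.999999 = 8.0400 /hr

Final: 8.0400 /hr


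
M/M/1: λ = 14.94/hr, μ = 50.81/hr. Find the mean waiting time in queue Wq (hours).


ρ = 14.94/50.81 = 0.2940
Wq = ρ/(μ−λ) = 0.2940/(50.81 − 14.94) = 0.2940/35.87 = 0.008197 hr

Final: 0.008197 hr


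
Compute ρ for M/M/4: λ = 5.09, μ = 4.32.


ρ = λ/(cμ) = 5.09/(4·4.32) = 5.09/17.28 = 0.2946

Final: 0.2946


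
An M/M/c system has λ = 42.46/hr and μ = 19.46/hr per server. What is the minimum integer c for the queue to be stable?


Stability requires cμ > λ ⇔ c > λ/μ.
λ/μ = 42.46/19.46 = 2.1819
Minimum integer c = ⌊2.1819⌋ + 1 = 3
Check: 3·19.46 = 58.38 > 42.46, while 2·19.46 = 38.92 ≤ 42.46

Final: 3 servers


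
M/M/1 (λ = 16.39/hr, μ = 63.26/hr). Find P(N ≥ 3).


ρ = 16.39/63.26 = 0.2591
P(N ≥ n) = ρ^n = 0.2591^3 = 0.017392

Final: 0.017392


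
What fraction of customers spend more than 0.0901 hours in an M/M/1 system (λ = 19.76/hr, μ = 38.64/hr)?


W ~ Exponential(μ−λ) for M/M/1.
μ − λ = 38.64 − 19.76 = 18.8800
P(W > t) = e^{−(μ−λ)t} = e^{−1.7011} = 0.182485

Final: 0.182485


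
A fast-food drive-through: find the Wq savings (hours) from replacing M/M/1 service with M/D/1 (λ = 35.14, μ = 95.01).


ρ = 35.14/95.01 = 0.3699
Wq(M/M/1) = ρ/(μ−λ) = 0.3699/59.87 = 0.006178 hr
Wq(M/D/1) = ρ/(2(μ−λ)) = 0.003089 hr
Savings = 0.006178 − 0.003089 = 0.003089 hr

Final: 0.003089 hr


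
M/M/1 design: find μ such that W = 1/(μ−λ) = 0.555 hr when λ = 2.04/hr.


W = 1/(μ−λ) ⇒ μ − λ = 1/W = 1/0.555 = 1.8018
μ = λ + 1/W = 2.04 + 1.8018 = 3.8418 per hr

Final: 3.8418 /hr


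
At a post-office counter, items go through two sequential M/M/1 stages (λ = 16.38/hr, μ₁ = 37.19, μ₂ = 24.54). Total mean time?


Each node sees arrival rate λ = 16.38/hr (tandem ⇒ throughput preserved).
W₁ = 1/(μ₁−λ) = 1/(37.19−16.38) = 0.04805 hr
W₂ = 1/(μ₂−λ) = 1/(24.54−16.38) = 0.12255 hr
W_total = W₁ + W₂ = 0.04805 + 0.12255 = 0.17060 hr

Final: 0.17060 hr


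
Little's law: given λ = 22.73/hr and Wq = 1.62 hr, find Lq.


Lq = λWq = 22.73·1.62 = 36.8226

Final: 36.8226


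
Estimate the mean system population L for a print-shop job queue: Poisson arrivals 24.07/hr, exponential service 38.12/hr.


ρ = λ/μ = 24.07/38.12 = 0.6314
L = ρ/(1−ρ) = 0.6314/(1 − 0.6314) = 0.6314/0.3686 = 1.7132

Final: 1.7132


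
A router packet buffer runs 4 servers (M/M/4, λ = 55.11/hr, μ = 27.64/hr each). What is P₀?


a = λ/μ = 55.11/27.64 = 1.9938; ρ = a/c = 0.4985
Σ_{k=0}^{3} a^k/k! (terms k=0..3) = 1.00000 + 1.99385 + 1.98772 + 1.32107 = 6.30264
Tail: a^4/(4!(1−ρ)) = 15.80409/(24·0.5015) = 1.31297
P₀ = 1/(6.30264 + 1.31297) = 1/7.61561 = 0.131309

Final: 0.131309


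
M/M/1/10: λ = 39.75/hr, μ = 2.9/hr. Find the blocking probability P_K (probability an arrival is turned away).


ρ = λ/μ = 39.75/2.9 = 13.7069
P_K = (1−ρ)ρ^K/(1−ρ^(K+1)) = (-12.7069·234094575880.592133)/(1 − 3208710134915.013184)
= -2974615559034.420898/-3208710134914.013184 = 0.927044

Final: 0.927044


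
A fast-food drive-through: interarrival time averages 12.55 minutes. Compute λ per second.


λ = 1/(interarrival time) in consistent units.
1 second = 0.0166667 min, so λ = 0.0166667/12.55 = 0.001328 per second

Final: 0.001328 /sec


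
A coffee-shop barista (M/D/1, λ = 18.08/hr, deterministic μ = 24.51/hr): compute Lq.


ρ = 18.08/24.51 = 0.7377
M/D/1: Lq = ρ²/(2(1−ρ)) = 0.5441/(2·0.2623) = 1.03708

Final: 1.03708


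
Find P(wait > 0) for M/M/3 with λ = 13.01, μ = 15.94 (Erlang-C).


a = λ/μ = 0.8162; ρ = a/3 = 0.2721
P₀ = 0.439802 (from M/M/c formula)
C(c,a) = [a^c/(c!(1−ρ))]·P₀ = [0.54371/(6·0.7279)]·0.439802
= 0.12449·0.439802 = 0.054749

Final: 0.054749


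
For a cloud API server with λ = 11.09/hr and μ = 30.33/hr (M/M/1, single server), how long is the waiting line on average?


ρ = 11.09/30.33 = 0.3656
Lq = ρ²/(1−ρ) = 0.1337/0.6344 = 0.2108

Final: 0.2108


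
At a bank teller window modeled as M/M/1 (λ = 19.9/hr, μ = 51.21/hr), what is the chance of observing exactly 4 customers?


ρ = 19.9/51.21 = 0.3886
P_n = (1−ρ)·ρ^n = (1 − 0.3886)·0.3886^4 = 0.6114·0.022803 = 0.013942

Final: 0.013942


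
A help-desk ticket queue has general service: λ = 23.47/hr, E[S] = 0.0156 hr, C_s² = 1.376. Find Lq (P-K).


ρ = λ·E[S] = 23.47·0.0156 = 0.3661
Lq = ρ²(1+C_s²)/(2(1−ρ)) = 0.1341·(1+1.376)/(2·0.6339)
= 0.1341·2.3760/1.2677 = 0.25124

Final: 0.25124


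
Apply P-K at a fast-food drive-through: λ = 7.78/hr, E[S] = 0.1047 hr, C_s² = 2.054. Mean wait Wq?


ρ = λ·E[S] = 7.78·0.1047 = 0.8146
E[S²] = E[S]²(1+C_s²) = 0.1047²·(1+2.054) = 0.033478
Wq = λ·E[S²]/(2(1−ρ)) = 7.78·0.033478/(2·0.1854) = 0.70230 hr

Final: 0.70230 hr


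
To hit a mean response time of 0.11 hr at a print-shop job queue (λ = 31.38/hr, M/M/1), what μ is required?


W = 1/(μ−λ) ⇒ μ − λ = 1/W = 1/0.11 = 9.0909
μ = λ + 1/W = 31.38 + 9.0909 = 40.4709 per hr

Final: 40.4709 /hr


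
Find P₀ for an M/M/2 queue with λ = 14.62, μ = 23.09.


a = λ/μ = 14.62/23.09 = 0.6332; ρ = a/c = 0.3166
Σ_{k=0}^{1} a^k/k! (terms k=0..1) = 1.00000 + 0.63317 = 1.63317
Tail: a^2/(2!(1−ρ)) = 0.40091/(2·0.6834) = 0.29331
P₀ = 1/(1.63317 + 0.29331) = 1/1.92649 = 0.519079

Final: 0.519079


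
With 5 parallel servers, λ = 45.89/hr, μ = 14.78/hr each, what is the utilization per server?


ρ = λ/(cμ) = 45.89/(5·14.78) = 45.89/73.90 = 0.6210

Final: 0.6210


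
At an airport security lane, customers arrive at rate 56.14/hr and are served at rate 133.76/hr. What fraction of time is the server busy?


ρ = λ/μ = 56.14/133.76 = 0.4197

Final: 0.4197


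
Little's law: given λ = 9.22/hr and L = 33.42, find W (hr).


W = L/λ = 33.42/9.22 = 3.6247 hr

Final: 3.6247 hr


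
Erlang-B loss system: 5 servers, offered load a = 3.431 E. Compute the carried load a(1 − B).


B(5,3.431) = 0.147925 (Erlang-B)
Carried load = a(1 − B) = 3.431·(1 − 0.147925) = 3.431·0.852075 = 2.9235 E

Final: 2.9235 Erlangs


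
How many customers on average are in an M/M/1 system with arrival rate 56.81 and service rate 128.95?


ρ = λ/μ = 56.81/128.95 = 0.4406
L = ρ/(1−ρ) = 0.4406/(1 − 0.4406) = 0.4406/0.5594 = 0.7875

Final: 0.7875


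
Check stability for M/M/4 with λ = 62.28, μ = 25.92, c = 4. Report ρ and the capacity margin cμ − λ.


Total capacity cμ = 4·25.92 = 103.68/hr
ρ = λ/(cμ) = 62.28/103.68 = 0.6007
Stable ⇔ ρ < 1: YES
Spare capacity = cμ − λ = 103.68 − 62.28 = 41.40/hr

Final: ρ = 0.6007; stable; margin = 41.40/hr


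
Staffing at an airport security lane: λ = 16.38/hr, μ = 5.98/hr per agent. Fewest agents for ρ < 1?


Stability requires cμ > λ ⇔ c > λ/μ.
λ/μ = 16.38/5.98 = 2.7391
Minimum integer c = ⌊2.7391⌋ + 1 = 3
Check: 3·5.98 = 17.94 > 16.38, while 2·5.98 = 11.96 ≤ 16.38

Final: 3 servers


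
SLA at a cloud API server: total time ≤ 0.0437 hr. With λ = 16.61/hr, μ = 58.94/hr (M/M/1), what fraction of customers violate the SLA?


W ~ Exponential(μ−λ) for M/M/1.
μ − λ = 58.94 − 16.61 = 42.3300
P(W > t) = e^{−(μ−λ)t} = e^{−1.8498} = 0.157265

Final: 0.157265


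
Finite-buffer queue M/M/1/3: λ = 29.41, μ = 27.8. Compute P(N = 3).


ρ = λ/μ = 29.41/27.8 = 1.0579
P_K = (1−ρ)ρ^K/(1−ρ^(K+1)) = (-0.05791·1.183997)/(1 − 1.252567)
= -0.068570/-0.252567 = 0.271491

Final: 0.271491


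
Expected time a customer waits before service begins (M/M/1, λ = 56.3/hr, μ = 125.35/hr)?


ρ = 56.3/125.35 = 0.4491
Wq = ρ/(μ−λ) = 0.4491/(125.35 − 56.3) = 0.4491/69.05 = 0.006505 hr

Final: 0.006505 hr


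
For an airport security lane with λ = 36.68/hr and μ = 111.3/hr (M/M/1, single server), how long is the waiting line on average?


ρ = 36.68/111.3 = 0.3296
Lq = ρ²/(1−ρ) = 0.1086/0.6704 = 0.1620

Final: 0.1620


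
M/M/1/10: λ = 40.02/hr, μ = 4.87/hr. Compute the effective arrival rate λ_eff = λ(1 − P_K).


ρ = 8.2177; P_K = (1−ρ)ρ^10/(1−ρ^11) = 0.878311
λ_eff = λ(1 − P_K) = 40.02·(1 − 0.878311) = 40.02·0.121689 = 4.8700 /hr

Final: 4.8700 /hr


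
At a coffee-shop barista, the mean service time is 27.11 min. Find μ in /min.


μ = 1/(service time) in consistent units.
1 minute = 1 min, so μ = 1/27.11 = 0.03689 per minute

Final: 0.03689 /min


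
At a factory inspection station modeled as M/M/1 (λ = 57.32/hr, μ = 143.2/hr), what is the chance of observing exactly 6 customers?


ρ = 57.32/143.2 = 0.4003
P_n = (1−ρ)·ρ^n = (1 − 0.4003)·0.4003^6 = 0.5997·0.004113 = 0.002467

Final: 0.002467


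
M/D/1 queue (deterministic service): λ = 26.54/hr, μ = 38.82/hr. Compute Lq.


ρ = 26.54/38.82 = 0.6837
M/D/1: Lq = ρ²/(2(1−ρ)) = 0.4674/(2·0.3163) = 0.73878

Final: 0.73878


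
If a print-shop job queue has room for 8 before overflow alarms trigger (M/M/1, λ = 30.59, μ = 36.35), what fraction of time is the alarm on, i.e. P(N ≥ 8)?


ρ = 30.59/36.35 = 0.8415
P(N ≥ n) = ρ^n = 0.8415^8 = 0.251536

Final: 0.251536


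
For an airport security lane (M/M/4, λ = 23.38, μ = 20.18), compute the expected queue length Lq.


a = λ/μ = 1.1586; ρ = a/4 = 0.2896
P₀ = 0.313029
Lq = P₀·a^c·ρ / (c!·(1−ρ)²) = 0.313029·1.80175·0.2896/(24·0.50461)
= 0.01349

Final: 0.01349


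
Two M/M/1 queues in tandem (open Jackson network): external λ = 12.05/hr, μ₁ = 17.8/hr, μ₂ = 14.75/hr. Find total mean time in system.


Each node sees arrival rate λ = 12.05/hr (tandem ⇒ throughput preserved).
W₁ = 1/(μ₁−λ) = 1/(17.8−12.05) = 0.17391 hr
W₂ = 1/(μ₂−λ) = 1/(14.75−12.05) = 0.37037 hr
W_total = W₁ + W₂ = 0.17391 + 0.37037 = 0.54428 hr

Final: 0.54428 hr


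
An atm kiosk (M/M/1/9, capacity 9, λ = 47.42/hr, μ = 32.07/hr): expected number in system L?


ρ = 47.42/32.07 = 1.4786
L = ρ[1 − (K+1)ρ^K + Kρ^(K+1)] / [(1−ρ)(1−ρ^(K+1))]
Numerator: 1.4786·(1 − 10·33.788064 + 9·49.960399) = 166.735863
Denominator: (-0.4786)·(-48.960399) = 23.434429
L = 166.735863/23.434429 = 7.1150

Final: 7.1150


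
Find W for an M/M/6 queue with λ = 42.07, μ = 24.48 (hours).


a = 1.7185; ρ = 0.2864; P₀ = 0.179222
Lq = P₀·a^c·ρ/(c!(1−ρ)²) = 0.003607
Wq = Lq/λ = 0.003607/42.07 = 0.00008574 hr
W = Wq + 1/μ = 0.00008574 + 0.04085 = 0.04094 hr

Final: 0.04094 hr


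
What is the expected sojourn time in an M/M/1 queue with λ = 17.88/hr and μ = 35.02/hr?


W = 1/(μ−λ) = 1/(35.02 − 17.88) = 1/17.14 = 0.05834 hr

Final: 0.05834 hr


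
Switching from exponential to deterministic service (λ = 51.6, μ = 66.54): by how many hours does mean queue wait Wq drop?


ρ = 51.6/66.54 = 0.7755
Wq(M/M/1) = ρ/(μ−λ) = 0.7755/14.94 = 0.05191 hr
Wq(M/D/1) = ρ/(2(μ−λ)) = 0.02595 hr
Savings = 0.05191 − 0.02595 = 0.02595 hr

Final: 0.02595 hr


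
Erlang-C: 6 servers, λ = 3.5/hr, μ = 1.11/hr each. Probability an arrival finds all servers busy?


a = λ/μ = 3.1532; ρ = a/6 = 0.5255
P₀ = 0.041767 (from M/M/c formula)
C(c,a) = [a^c/(c!(1−ρ))]·P₀ = [982.81187/(720·0.4745)]·0.041767
= 2.87690·0.041767 = 0.120159

Final: 0.120159


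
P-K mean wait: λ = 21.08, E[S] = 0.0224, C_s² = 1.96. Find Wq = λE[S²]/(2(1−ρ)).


ρ = λ·E[S] = 21.08·0.0224 = 0.4722
E[S²] = E[S]²(1+C_s²) = 0.0224²·(1+1.96) = 0.001485
Wq = λ·E[S²]/(2(1−ρ)) = 21.08·0.001485/(2·0.5278) = 0.02966 hr

Final: 0.02966 hr


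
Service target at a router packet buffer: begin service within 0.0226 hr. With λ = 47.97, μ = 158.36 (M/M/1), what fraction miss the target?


ρ = 47.97/158.36 = 0.3029
P(Wq > t) = ρ·e^{−(μ−λ)t} = 0.3029·e^{−2.4948}
= 0.3029·0.082512 = 0.024994

Final: 0.024994


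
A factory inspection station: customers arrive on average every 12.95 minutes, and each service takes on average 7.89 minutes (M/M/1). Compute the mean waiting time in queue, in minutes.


λ = 60/12.95 = 4.6332 /hr
μ = 60/7.89 = 7.6046 /hr
ρ = λ/μ = 4.6332/7.6046 = 0.6093
Wq = ρ/(μ−λ) = 0.6093/(7.6046−4.6332) = 0.20505 hr
In minutes: 0.20505·60 = 12.303 min

Final: 12.303 min


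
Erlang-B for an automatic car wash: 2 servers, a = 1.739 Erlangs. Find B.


B(c,a) = (a^c/c!) / Σ_{k=0}^{c} a^k/k!
a^2/2! = 1.512061
Σ terms (k=0..2): 1.00000 + 1.73900 + 1.51206 = 4.251061
B = 1.512061/4.251061 = 0.355690

Final: 0.355690


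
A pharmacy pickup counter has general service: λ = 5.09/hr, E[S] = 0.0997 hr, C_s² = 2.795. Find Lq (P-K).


ρ = λ·E[S] = 5.09·0.0997 = 0.5075
Lq = ρ²(1+C_s²)/(2(1−ρ)) = 0.2575·(1+2.795)/(2·0.4925)
= 0.2575·3.7950/0.9851 = 0.99215

Final: 0.99215


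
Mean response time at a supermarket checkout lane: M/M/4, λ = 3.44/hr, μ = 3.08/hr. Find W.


a = 1.1169; ρ = 0.2792; P₀ = 0.326503
Lq = P₀·a^c·ρ/(c!(1−ρ)²) = 0.01138
Wq = Lq/λ = 0.01138/3.44 = 0.003307 hr
W = Wq + 1/μ = 0.003307 + 0.32468 = 0.32798 hr

Final: 0.32798 hr


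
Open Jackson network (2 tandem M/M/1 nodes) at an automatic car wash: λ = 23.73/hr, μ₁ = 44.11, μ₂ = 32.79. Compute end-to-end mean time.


Each node sees arrival rate λ = 23.73/hr (tandem ⇒ throughput preserved).
W₁ = 1/(μ₁−λ) = 1/(44.11−23.73) = 0.04907 hr
W₂ = 1/(μ₂−λ) = 1/(32.79−23.73) = 0.11038 hr
W_total = W₁ + W₂ = 0.04907 + 0.11038 = 0.15944 hr

Final: 0.15944 hr


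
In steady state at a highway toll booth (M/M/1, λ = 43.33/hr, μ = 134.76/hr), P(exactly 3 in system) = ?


ρ = 43.33/134.76 = 0.3215
P_n = (1−ρ)·ρ^n = (1 − 0.3215)·0.3215^3 = 0.6785·0.033242 = 0.022553

Final: 0.022553


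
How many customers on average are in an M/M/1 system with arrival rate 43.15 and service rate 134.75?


ρ = λ/μ = 43.15/134.75 = 0.3202
L = ρ/(1−ρ) = 0.3202/(1 − 0.3202) = 0.3202/0.6798 = 0.4711

Final: 0.4711


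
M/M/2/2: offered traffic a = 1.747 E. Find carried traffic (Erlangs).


B(2,1.747) = 0.357127 (Erlang-B)
Carried load = a(1 − B) = 1.747·(1 − 0.357127) = 1.747·0.642873 = 1.1231 E

Final: 1.1231 Erlangs


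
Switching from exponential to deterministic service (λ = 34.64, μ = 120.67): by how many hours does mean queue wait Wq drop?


ρ = 34.64/120.67 = 0.2871
Wq(M/M/1) = ρ/(μ−λ) = 0.2871/86.03 = 0.003337 hr
Wq(M/D/1) = ρ/(2(μ−λ)) = 0.001668 hr
Savings = 0.003337 − 0.001668 = 0.001668 hr

Final: 0.001668 hr


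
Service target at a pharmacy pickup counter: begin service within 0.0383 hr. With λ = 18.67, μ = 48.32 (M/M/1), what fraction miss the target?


ρ = 18.67/48.32 = 0.3864
P(Wq > t) = ρ·e^{−(μ−λ)t} = 0.3864·e^{−1.1356}
= 0.3864·0.321231 = 0.124118

Final: 0.124118


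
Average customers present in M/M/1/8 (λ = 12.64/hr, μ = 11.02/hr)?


ρ = 12.64/11.02 = 1.1470
L = ρ[1 − (K+1)ρ^K + Kρ^(K+1)] / [(1−ρ)(1−ρ^(K+1))]
Numerator: 1.1470·(1 − 9·2.995876 + 8·3.436286) = 1.751941
Denominator: (-0.1470)·(-2.436286) = 0.358147
L = 1.751941/0.358147 = 4.8917

Final: 4.8917


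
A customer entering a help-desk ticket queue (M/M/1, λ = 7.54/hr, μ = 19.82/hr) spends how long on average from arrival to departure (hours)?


W = 1/(μ−λ) = 1/(19.82 − 7.54) = 1/12.28 = 0.08143 hr

Final: 0.08143 hr


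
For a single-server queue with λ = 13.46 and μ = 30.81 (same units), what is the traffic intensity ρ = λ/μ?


ρ = λ/μ = 13.46/30.81 = 0.4369

Final: 0.4369


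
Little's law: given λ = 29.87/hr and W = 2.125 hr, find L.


L = λW = 29.87·2.125 = 63.4738

Final: 63.4738


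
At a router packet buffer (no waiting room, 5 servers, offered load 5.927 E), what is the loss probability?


B(c,a) = (a^c/c!) / Σ_{k=0}^{c} a^k/k!
a^5/5! = 60.952762
Σ terms (k=0..5): 1.00000 + 5.92700 + 17.56466 + 34.70192 + 51.41957 + 60.95276 = 171.565922
B = 60.952762/171.565922 = 0.355273

Final: 0.355273


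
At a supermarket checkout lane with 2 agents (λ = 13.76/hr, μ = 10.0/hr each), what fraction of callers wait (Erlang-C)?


a = λ/μ = 1.3760; ρ = a/2 = 0.6880
P₀ = 0.184834 (from M/M/c formula)
C(c,a) = [a^c/(c!(1−ρ))]·P₀ = [1.89338/(2·0.3120)]·0.184834
= 3.03426·0.184834 = 0.560834

Final: 0.560834


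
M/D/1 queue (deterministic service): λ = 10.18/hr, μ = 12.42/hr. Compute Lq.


ρ = 10.18/12.42 = 0.8196
M/D/1: Lq = ρ²/(2(1−ρ)) = 0.6718/(2·0.1804) = 1.86250

Final: 1.86250


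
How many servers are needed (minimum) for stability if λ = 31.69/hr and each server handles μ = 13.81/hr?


Stability requires cμ > λ ⇔ c > λ/μ.
λ/μ = 31.69/13.81 = 2.2947
Minimum integer c = ⌊2.2947⌋ + 1 = 3
Check: 3·13.81 = 41.43 > 31.69, while 2·13.81 = 27.62 ≤ 31.69

Final: 3 servers


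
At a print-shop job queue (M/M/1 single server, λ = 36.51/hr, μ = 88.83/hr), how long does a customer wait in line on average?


ρ = 36.51/88.83 = 0.4110
Wq = ρ/(μ−λ) = 0.4110/(88.83 − 36.51) = 0.4110/52.32 = 0.007856 hr

Final: 0.007856 hr


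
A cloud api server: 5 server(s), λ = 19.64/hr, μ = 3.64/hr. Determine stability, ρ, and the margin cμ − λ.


Total capacity cμ = 5·3.64 = 18.20/hr
ρ = λ/(cμ) = 19.64/18.20 = 1.0791
Stable ⇔ ρ < 1: NO
Spare capacity = cμ − λ = 18.20 − 19.64 = -1.44/hr

Final: ρ = 1.0791; unstable; margin = -1.44/hr


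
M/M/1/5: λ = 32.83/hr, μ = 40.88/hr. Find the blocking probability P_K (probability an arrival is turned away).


ρ = λ/μ = 32.83/40.88 = 0.8031
P_K = (1−ρ)ρ^K/(1−ρ^(K+1)) = (0.1969·0.334041)/(1 − 0.268263)
= 0.065779/0.731737 = 0.089894

Final: 0.089894


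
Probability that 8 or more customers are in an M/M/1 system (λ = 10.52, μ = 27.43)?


ρ = 10.52/27.43 = 0.3835
P(N ≥ n) = ρ^n = 0.3835^8 = 0.0004681

Final: 0.0004681


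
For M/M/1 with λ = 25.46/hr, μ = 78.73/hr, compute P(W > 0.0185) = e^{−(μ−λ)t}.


W ~ Exponential(μ−λ) for M/M/1.
μ − λ = 78.73 − 25.46 = 53.2700
P(W > t) = e^{−(μ−λ)t} = e^{−0.9855} = 0.373254

Final: 0.373254


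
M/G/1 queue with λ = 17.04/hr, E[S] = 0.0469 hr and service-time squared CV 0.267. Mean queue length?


ρ = λ·E[S] = 17.04·0.0469 = 0.7992
Lq = ρ²(1+C_s²)/(2(1−ρ)) = 0.6387·(1+0.267)/(2·0.2008)
= 0.6387·1.2670/0.4016 = 2.01473

Final: 2.01473


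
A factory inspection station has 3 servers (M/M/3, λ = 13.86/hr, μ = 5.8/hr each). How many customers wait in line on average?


a = λ/μ = 2.3897; ρ = a/3 = 0.7966
P₀ = 0.057393
Lq = P₀·a^c·ρ / (c!·(1−ρ)²) = 0.057393·13.64601·0.7966/(6·0.04139)
= 2.51199

Final: 2.51199


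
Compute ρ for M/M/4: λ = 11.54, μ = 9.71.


ρ = λ/(cμ) = 11.54/(4·9.71) = 11.54/38.84 = 0.2971

Final: 0.2971


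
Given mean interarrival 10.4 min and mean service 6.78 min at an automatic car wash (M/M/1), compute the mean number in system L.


λ = 60/10.4 = 5.7692 /hr
μ = 60/6.78 = 8.8496 /hr
ρ = λ/μ = 5.7692/8.8496 = 0.6519
L = ρ/(1−ρ) = 0.6519/0.3481 = 1.8729

Final: 1.8729


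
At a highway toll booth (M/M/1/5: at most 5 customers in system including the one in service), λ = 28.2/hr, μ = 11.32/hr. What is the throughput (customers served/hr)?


ρ = 2.4912; P_K = (1−ρ)ρ^5/(1−ρ^6) = 0.601097
λ_eff = λ(1 − P_K) = 28.2·(1 − 0.601097) = 28.2·0.398903 = 11.2491 /hr

Final: 11.2491 /hr


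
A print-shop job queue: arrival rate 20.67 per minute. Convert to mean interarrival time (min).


Mean interarrival time = 1/λ = 1/20.67 minute = 0.04838 minute
In minutes: 0.04838 × 1 = 0.04838 min

Final: 0.04838 min


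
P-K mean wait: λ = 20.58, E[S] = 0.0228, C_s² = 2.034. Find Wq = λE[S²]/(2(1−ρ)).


ρ = λ·E[S] = 20.58·0.0228 = 0.4692
E[S²] = E[S]²(1+C_s²) = 0.0228²·(1+2.034) = 0.001577
Wq = λ·E[S²]/(2(1−ρ)) = 20.58·0.001577/(2·0.5308) = 0.03058 hr

Final: 0.03058 hr


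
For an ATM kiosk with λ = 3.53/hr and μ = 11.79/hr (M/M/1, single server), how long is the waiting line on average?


ρ = 3.53/11.79 = 0.2994
Lq = ρ²/(1−ρ) = 0.08964/0.7006 = 0.1280

Final: 0.1280


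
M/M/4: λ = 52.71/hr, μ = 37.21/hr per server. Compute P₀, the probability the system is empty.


a = λ/μ = 52.71/37.21 = 1.4166; ρ = a/c = 0.3541
Σ_{k=0}^{3} a^k/k! (terms k=0..3) = 1.00000 + 1.41655 + 1.00331 + 0.47375 = 3.89362
Tail: a^4/(4!(1−ρ)) = 4.02655/(24·0.6459) = 0.25977
P₀ = 1/(3.89362 + 0.25977) = 1/4.15338 = 0.240768

Final: 0.240768


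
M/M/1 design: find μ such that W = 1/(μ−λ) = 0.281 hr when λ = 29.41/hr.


W = 1/(μ−λ) ⇒ μ − λ = 1/W = 1/0.281 = 3.5587
μ = λ + 1/W = 29.41 + 3.5587 = 32.9687 per hr

Final: 32.9687 /hr


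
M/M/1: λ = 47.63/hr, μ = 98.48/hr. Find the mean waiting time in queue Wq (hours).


ρ = 47.63/98.48 = 0.4837
Wq = ρ/(μ−λ) = 0.4837/(98.48 − 47.63) = 0.4837/50.85 = 0.009511 hr

Final: 0.009511 hr


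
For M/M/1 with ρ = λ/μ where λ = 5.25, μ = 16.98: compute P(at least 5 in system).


ρ = 5.25/16.98 = 0.3092
P(N ≥ n) = ρ^n = 0.3092^5 = 0.002826

Final: 0.002826


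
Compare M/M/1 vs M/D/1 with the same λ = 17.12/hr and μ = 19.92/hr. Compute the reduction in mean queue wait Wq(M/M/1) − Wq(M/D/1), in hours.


ρ = 17.12/19.92 = 0.8594
Wq(M/M/1) = ρ/(μ−λ) = 0.8594/2.80 = 0.30694 hr
Wq(M/D/1) = ρ/(2(μ−λ)) = 0.15347 hr
Savings = 0.30694 − 0.15347 = 0.15347 hr

Final: 0.15347 hr


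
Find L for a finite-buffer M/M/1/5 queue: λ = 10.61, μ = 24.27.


ρ = 10.61/24.27 = 0.4372
L = ρ[1 − (K+1)ρ^K + Kρ^(K+1)] / [(1−ρ)(1−ρ^(K+1))]
Numerator: 0.4372·(1 − 6·0.015967 + 5·0.006980) = 0.410541
Denominator: (0.5628)·(0.993020) = 0.558906
L = 0.410541/0.558906 = 0.7345

Final: 0.7345
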